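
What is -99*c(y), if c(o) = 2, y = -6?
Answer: -198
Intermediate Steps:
-99*c(y) = -99*2 = -198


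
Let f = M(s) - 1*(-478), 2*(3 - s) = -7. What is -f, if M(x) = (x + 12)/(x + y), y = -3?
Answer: -3383/7 ≈ -483.29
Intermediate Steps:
s = 13/2 (s = 3 - 1/2*(-7) = 3 + 7/2 = 13/2 ≈ 6.5000)
M(x) = (12 + x)/(-3 + x) (M(x) = (x + 12)/(x - 3) = (12 + x)/(-3 + x))
f = 3383/7 (f = (12 + 13/2)/(-3 + 13/2) - 1*(-478) = (37/2)/(7/2) + 478 = (2/7)*(37/2) + 478 = 37/7 + 478 = 3383/7 ≈ 483.29)
-f = -1*3383/7 = -3383/7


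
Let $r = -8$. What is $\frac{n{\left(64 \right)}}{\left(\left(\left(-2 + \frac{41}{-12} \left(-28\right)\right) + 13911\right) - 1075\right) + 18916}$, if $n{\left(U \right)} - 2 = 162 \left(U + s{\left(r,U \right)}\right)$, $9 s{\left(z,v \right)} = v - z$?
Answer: $\frac{34998}{95537} \approx 0.36633$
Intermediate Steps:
$s{\left(z,v \right)} = - \frac{z}{9} + \frac{v}{9}$ ($s{\left(z,v \right)} = \frac{v - z}{9} = - \frac{z}{9} + \frac{v}{9}$)
$n{\left(U \right)} = 146 + 180 U$ ($n{\left(U \right)} = 2 + 162 \left(U + \left(\left(- \frac{1}{9}\right) \left(-8\right) + \frac{U}{9}\right)\right) = 2 + 162 \left(U + \left(\frac{8}{9} + \frac{U}{9}\right)\right) = 2 + 162 \left(\frac{8}{9} + \frac{10 U}{9}\right) = 2 + \left(144 + 180 U\right) = 146 + 180 U$)
$\frac{n{\left(64 \right)}}{\left(\left(\left(-2 + \frac{41}{-12} \left(-28\right)\right) + 13911\right) - 1075\right) + 18916} = \frac{146 + 180 \cdot 64}{\left(\left(\left(-2 + \frac{41}{-12} \left(-28\right)\right) + 13911\right) - 1075\right) + 18916} = \frac{146 + 11520}{\left(\left(\left(-2 + 41 \left(- \frac{1}{12}\right) \left(-28\right)\right) + 13911\right) - 1075\right) + 18916} = \frac{11666}{\left(\left(\left(-2 - - \frac{287}{3}\right) + 13911\right) - 1075\right) + 18916} = \frac{11666}{\left(\left(\left(-2 + \frac{287}{3}\right) + 13911\right) - 1075\right) + 18916} = \frac{11666}{\left(\left(\frac{281}{3} + 13911\right) - 1075\right) + 18916} = \frac{11666}{\left(\frac{42014}{3} - 1075\right) + 18916} = \frac{11666}{\frac{38789}{3} + 18916} = \frac{11666}{\frac{95537}{3}} = 11666 \cdot \frac{3}{95537} = \frac{34998}{95537}$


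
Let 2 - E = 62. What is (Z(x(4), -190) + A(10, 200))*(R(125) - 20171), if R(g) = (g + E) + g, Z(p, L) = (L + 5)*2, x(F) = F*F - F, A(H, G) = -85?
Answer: 9091355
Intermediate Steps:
E = -60 (E = 2 - 1*62 = 2 - 62 = -60)
x(F) = F² - F
Z(p, L) = 10 + 2*L (Z(p, L) = (5 + L)*2 = 10 + 2*L)
R(g) = -60 + 2*g (R(g) = (g - 60) + g = (-60 + g) + g = -60 + 2*g)
(Z(x(4), -190) + A(10, 200))*(R(125) - 20171) = ((10 + 2*(-190)) - 85)*((-60 + 2*125) - 20171) = ((10 - 380) - 85)*((-60 + 250) - 20171) = (-370 - 85)*(190 - 20171) = -455*(-19981) = 9091355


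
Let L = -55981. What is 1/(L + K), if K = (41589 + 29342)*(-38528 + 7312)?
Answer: -1/2214238077 ≈ -4.5162e-10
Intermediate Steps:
K = -2214182096 (K = 70931*(-31216) = -2214182096)
1/(L + K) = 1/(-55981 - 2214182096) = 1/(-2214238077) = -1/2214238077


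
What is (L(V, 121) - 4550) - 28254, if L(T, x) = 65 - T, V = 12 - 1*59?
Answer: -32692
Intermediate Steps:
V = -47 (V = 12 - 59 = -47)
(L(V, 121) - 4550) - 28254 = ((65 - 1*(-47)) - 4550) - 28254 = ((65 + 47) - 4550) - 28254 = (112 - 4550) - 28254 = -4438 - 28254 = -32692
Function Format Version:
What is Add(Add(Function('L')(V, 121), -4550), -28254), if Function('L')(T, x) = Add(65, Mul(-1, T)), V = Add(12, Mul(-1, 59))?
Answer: -32692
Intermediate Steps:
V = -47 (V = Add(12, -59) = -47)
Add(Add(Function('L')(V, 121), -4550), -28254) = Add(Add(Add(65, Mul(-1, -47)), -4550), -28254) = Add(Add(Add(65, 47), -4550), -28254) = Add(Add(112, -4550), -28254) = Add(-4438, -28254) = -32692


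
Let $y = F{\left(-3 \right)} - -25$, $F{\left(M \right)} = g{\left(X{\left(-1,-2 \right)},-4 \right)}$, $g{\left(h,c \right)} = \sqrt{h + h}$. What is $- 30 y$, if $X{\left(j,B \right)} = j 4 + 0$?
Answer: $-750 - 60 i \sqrt{2} \approx -750.0 - 84.853 i$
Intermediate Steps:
$X{\left(j,B \right)} = 4 j$ ($X{\left(j,B \right)} = 4 j + 0 = 4 j$)
$g{\left(h,c \right)} = \sqrt{2} \sqrt{h}$ ($g{\left(h,c \right)} = \sqrt{2 h} = \sqrt{2} \sqrt{h}$)
$F{\left(M \right)} = 2 i \sqrt{2}$ ($F{\left(M \right)} = \sqrt{2} \sqrt{4 \left(-1\right)} = \sqrt{2} \sqrt{-4} = \sqrt{2} \cdot 2 i = 2 i \sqrt{2}$)
$y = 25 + 2 i \sqrt{2}$ ($y = 2 i \sqrt{2} - -25 = 2 i \sqrt{2} + 25 = 25 + 2 i \sqrt{2} \approx 25.0 + 2.8284 i$)
$- 30 y = - 30 \left(25 + 2 i \sqrt{2}\right) = -750 - 60 i \sqrt{2}$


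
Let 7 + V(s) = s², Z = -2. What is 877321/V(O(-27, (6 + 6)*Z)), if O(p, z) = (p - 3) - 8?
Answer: 877321/1437 ≈ 610.52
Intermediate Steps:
O(p, z) = -11 + p (O(p, z) = (-3 + p) - 8 = -11 + p)
V(s) = -7 + s²
877321/V(O(-27, (6 + 6)*Z)) = 877321/(-7 + (-11 - 27)²) = 877321/(-7 + (-38)²) = 877321/(-7 + 1444) = 877321/1437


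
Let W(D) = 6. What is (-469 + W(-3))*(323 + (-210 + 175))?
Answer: -133344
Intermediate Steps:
(-469 + W(-3))*(323 + (-210 + 175)) = (-469 + 6)*(323 + (-210 + 175)) = -463*(323 - 35) = -463*288 = -133344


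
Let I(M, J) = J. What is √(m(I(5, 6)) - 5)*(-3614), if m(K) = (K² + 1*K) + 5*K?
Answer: -3614*√67 ≈ -29582.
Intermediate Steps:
m(K) = K² + 6*K (m(K) = (K² + K) + 5*K = (K + K²) + 5*K = K² + 6*K)
√(m(I(5, 6)) - 5)*(-3614) = √(6*(6 + 6) - 5)*(-3614) = √(6*12 - 5)*(-3614) = √(72 - 5)*(-3614) = √67*(-3614) = -3614*√67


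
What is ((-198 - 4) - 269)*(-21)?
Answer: 9891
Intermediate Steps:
((-198 - 4) - 269)*(-21) = (-202 - 269)*(-21) = -471*(-21) = 9891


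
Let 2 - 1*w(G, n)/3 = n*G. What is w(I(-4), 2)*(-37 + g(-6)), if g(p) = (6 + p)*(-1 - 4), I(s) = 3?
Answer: 444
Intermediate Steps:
g(p) = -30 - 5*p (g(p) = (6 + p)*(-5) = -30 - 5*p)
w(G, n) = 6 - 3*G*n (w(G, n) = 6 - 3*n*G = 6 - 3*G*n)
w(I(-4), 2)*(-37 + g(-6)) = (6 - 3*3*2)*(-37 + (-30 - 5*(-6))) = (6 - 18)*(-37 + (-30 + 30)) = -12*(-37 + 0) = -12*(-37) = 444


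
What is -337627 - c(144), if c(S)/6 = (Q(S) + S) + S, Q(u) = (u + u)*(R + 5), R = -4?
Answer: -341083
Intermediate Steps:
Q(u) = 2*u (Q(u) = (u + u)*(-4 + 5) = (2*u)*1 = 2*u)
c(S) = 24*S (c(S) = 6*((2*S + S) + S) = 6*(3*S + S) = 6*(4*S) = 24*S)
-337627 - c(144) = -337627 - 24*144 = -337627 - 1*3456 = -337627 - 3456 = -341083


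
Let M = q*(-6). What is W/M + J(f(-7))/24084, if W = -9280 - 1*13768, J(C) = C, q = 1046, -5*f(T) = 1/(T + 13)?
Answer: 1387719557/377877960 ≈ 3.6724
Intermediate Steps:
f(T) = -1/(5*(13 + T)) (f(T) = -1/(5*(T + 13)) = -1/(5*(13 + T)))
M = -6276 (M = 1046*(-6) = -6276)
W = -23048 (W = -9280 - 13768 = -23048)
W/M + J(f(-7))/24084 = -23048/(-6276) - 1/(65 + 5*(-7))/24084 = -23048*(-1/6276) - 1/(65 - 35)*(1/24084) = 5762/1569 - 1/30*(1/24084) = 5762/1569 - 1*1/30*(1/24084) = 5762/1569 - 1/30*1/24084 = 5762/1569 - 1/722520 = 1387719557/377877960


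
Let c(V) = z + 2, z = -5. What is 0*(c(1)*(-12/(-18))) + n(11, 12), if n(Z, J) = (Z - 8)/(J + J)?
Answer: ⅛ ≈ 0.12500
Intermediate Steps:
n(Z, J) = (-8 + Z)/(2*J) (n(Z, J) = (-8 + Z)/((2*J)) = (-8 + Z)*(1/(2*J)) = (-8 + Z)/(2*J))
c(V) = -3 (c(V) = -5 + 2 = -3)
0*(c(1)*(-12/(-18))) + n(11, 12) = 0*(-(-36)/(-18)) + (½)*(-8 + 11)/12 = 0*(-(-36)*(-1)/18) + (½)*(1/12)*3 = 0*(-3*⅔) + ⅛ = 0*(-2) + ⅛ = 0 + ⅛ = ⅛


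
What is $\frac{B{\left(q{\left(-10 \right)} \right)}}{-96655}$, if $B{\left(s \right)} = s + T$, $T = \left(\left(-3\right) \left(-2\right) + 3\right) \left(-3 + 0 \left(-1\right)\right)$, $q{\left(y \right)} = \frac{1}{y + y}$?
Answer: $\frac{541}{1933100} \approx 0.00027986$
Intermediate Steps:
$q{\left(y \right)} = \frac{1}{2 y}$
$T = -27$ ($T = \left(6 + 3\right) \left(-3 + 0\right) = 9 \left(-3\right) = -27$)
$B{\left(s \right)} = -27 + s$ ($B{\left(s \right)} = s - 27 = -27 + s$)
$\frac{B{\left(q{\left(-10 \right)} \right)}}{-96655} = \frac{-27 + \frac{1}{2 \left(-10\right)}}{-96655} = \left(-27 + \frac{1}{2} \left(- \frac{1}{10}\right)\right) \left(- \frac{1}{96655}\right) = \left(-27 - \frac{1}{20}\right) \left(- \frac{1}{96655}\right) = \left(- \frac{541}{20}\right) \left(- \frac{1}{96655}\right) = \frac{541}{1933100}$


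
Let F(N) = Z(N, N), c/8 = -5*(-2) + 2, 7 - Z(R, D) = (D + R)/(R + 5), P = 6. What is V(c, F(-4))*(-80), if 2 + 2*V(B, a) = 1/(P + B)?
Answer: 4060/51 ≈ 79.608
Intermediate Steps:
Z(R, D) = 7 - (D + R)/(5 + R) (Z(R, D) = 7 - (D + R)/(R + 5) = 7 - (D + R)/(5 + R))
c = 96 (c = 8*(-5*(-2) + 2) = 8*(10 + 2) = 8*12 = 96)
F(N) = (35 + 5*N)/(5 + N) (F(N) = (35 - N + 6*N)/(5 + N) = (35 + 5*N)/(5 + N))
V(B, a) = -1 + 1/(2*(6 + B))
V(c, F(-4))*(-80) = ((-11/2 - 1*96)/(6 + 96))*(-80) = ((-11/2 - 96)/102)*(-80) = ((1/102)*(-203/2))*(-80) = -203/204*(-80) = 4060/51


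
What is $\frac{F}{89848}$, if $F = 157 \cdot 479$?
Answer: $\frac{75203}{89848} \approx 0.837$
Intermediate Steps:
$F = 75203$
$\frac{F}{89848} = \frac{75203}{89848}$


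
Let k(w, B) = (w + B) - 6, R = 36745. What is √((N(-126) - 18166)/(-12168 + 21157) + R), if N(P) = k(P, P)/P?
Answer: √1309289601226278/188769 ≈ 191.68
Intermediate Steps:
k(w, B) = -6 + B + w (k(w, B) = (B + w) - 6 = -6 + B + w)
N(P) = (-6 + 2*P)/P (N(P) = (-6 + P + P)/P = (-6 + 2*P)/P)
√((N(-126) - 18166)/(-12168 + 21157) + R) = √(((2 - 6/(-126)) - 18166)/(-12168 + 21157) + 36745) = √(((2 - 6*(-1/126)) - 18166)/8989 + 36745) = √(((2 + 1/21) - 18166)*(1/8989) + 36745) = √((43/21 - 18166)*(1/8989) + 36745) = √(-381443/21*1/8989 + 36745) = √(-381443/188769 + 36745) = √(6935935462/188769) = √1309289601226278/188769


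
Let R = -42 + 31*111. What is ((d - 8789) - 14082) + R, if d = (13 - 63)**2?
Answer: -16972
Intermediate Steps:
d = 2500 (d = (-50)**2 = 2500)
R = 3399 (R = -42 + 3441 = 3399)
((d - 8789) - 14082) + R = ((2500 - 8789) - 14082) + 3399 = (-6289 - 14082) + 3399 = -20371 + 3399 = -16972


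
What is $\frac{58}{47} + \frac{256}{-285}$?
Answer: $\frac{4498}{13395} \approx 0.3358$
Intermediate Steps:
$\frac{58}{47} + \frac{256}{-285} = 58 \cdot \frac{1}{47} + 256 \left(- \frac{1}{285}\right) = \frac{58}{47} - \frac{256}{285} = \frac{4498}{13395}$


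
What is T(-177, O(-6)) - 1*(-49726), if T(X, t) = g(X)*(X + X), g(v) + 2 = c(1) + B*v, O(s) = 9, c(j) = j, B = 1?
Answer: 112738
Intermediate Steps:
g(v) = -1 + v (g(v) = -2 + (1 + 1*v) = -2 + (1 + v) = -1 + v)
T(X, t) = 2*X*(-1 + X) (T(X, t) = (-1 + X)*(X + X) = (-1 + X)*(2*X) = 2*X*(-1 + X))
T(-177, O(-6)) - 1*(-49726) = 2*(-177)*(-1 - 177) - 1*(-49726) = 2*(-177)*(-178) + 49726 = 63012 + 49726 = 112738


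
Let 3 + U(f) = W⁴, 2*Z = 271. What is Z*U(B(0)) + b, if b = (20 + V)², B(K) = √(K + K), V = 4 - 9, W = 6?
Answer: 350853/2 ≈ 1.7543e+5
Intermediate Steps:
Z = 271/2 (Z = (½)*271 = 271/2 ≈ 135.50)
V = -5
B(K) = √2*√K (B(K) = √(2*K) = √2*√K)
U(f) = 1293 (U(f) = -3 + 6⁴ = -3 + 1296 = 1293)
b = 225 (b = (20 - 5)² = 15² = 225)
Z*U(B(0)) + b = (271/2)*1293 + 225 = 350403/2 + 225 = 350853/2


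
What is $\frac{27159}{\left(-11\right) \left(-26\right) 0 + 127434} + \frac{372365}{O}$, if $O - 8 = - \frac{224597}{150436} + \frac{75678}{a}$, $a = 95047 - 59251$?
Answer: $\frac{7098066885349413171}{164337038054786} \approx 43192.0$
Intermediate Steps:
$a = 35796$ ($a = 95047 - 59251 = 35796$)
$O = \frac{3868756487}{448750588}$ ($O = 8 + \left(- \frac{224597}{150436} + \frac{75678}{35796}\right) = 8 + \left(\left(-224597\right) \frac{1}{150436} + 75678 \cdot \frac{1}{35796}\right) = 8 + \left(- \frac{224597}{150436} + \frac{12613}{5966}\right) = 8 + \frac{278751783}{448750588} = \frac{3868756487}{448750588} \approx 8.6212$)
$\frac{27159}{\left(-11\right) \left(-26\right) 0 + 127434} + \frac{372365}{O} = \frac{27159}{\left(-11\right) \left(-26\right) 0 + 127434} + \frac{372365}{\frac{3868756487}{448750588}} = \frac{27159}{286 \cdot 0 + 127434} + 372365 \cdot \frac{448750588}{3868756487} = \frac{27159}{0 + 127434} + \frac{167099012700620}{3868756487} = \frac{27159}{127434} + \frac{167099012700620}{3868756487} = 27159 \cdot \frac{1}{127434} + \frac{167099012700620}{3868756487} = \frac{9053}{42478} + \frac{167099012700620}{3868756487} = \frac{7098066885349413171}{164337038054786}$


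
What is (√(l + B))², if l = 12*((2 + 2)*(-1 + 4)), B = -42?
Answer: 102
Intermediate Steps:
l = 144 (l = 12*(4*3) = 12*12 = 144)
(√(l + B))² = (√(144 - 42))² = (√102)² = 102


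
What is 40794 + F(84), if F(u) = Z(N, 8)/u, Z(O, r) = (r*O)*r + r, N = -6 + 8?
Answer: 856708/21 ≈ 40796.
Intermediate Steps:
N = 2
Z(O, r) = r + O*r² (Z(O, r) = (O*r)*r + r = O*r² + r = r + O*r²)
F(u) = 136/u (F(u) = (8*(1 + 2*8))/u = (8*(1 + 16))/u = (8*17)/u = 136/u)
40794 + F(84) = 40794 + 136/84 = 40794 + 136*(1/84) = 40794 + 34/21 = 856708/21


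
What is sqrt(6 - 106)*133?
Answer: 1330*I ≈ 1330.0*I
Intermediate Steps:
sqrt(6 - 106)*133 = sqrt(-100)*133 = (10*I)*133 = 1330*I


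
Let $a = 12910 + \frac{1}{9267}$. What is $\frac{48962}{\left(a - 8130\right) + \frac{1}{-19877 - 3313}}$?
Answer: $\frac{1169113167140}{114136698147} \approx 10.243$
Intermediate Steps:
$a = \frac{119636971}{9267}$ ($a = 12910 + \frac{1}{9267} = \frac{119636971}{9267} \approx 12910.0$)
$\frac{48962}{\left(a - 8130\right) + \frac{1}{-19877 - 3313}} = \frac{48962}{\left(\frac{119636971}{9267} - 8130\right) + \frac{1}{-19877 - 3313}} = \frac{48962}{\frac{44296261}{9267} + \frac{1}{-23190}} = \frac{48962}{\frac{44296261}{9267} - \frac{1}{23190}} = \frac{48962}{\frac{114136698147}{23877970}} = 48962 \cdot \frac{23877970}{114136698147} = \frac{1169113167140}{114136698147}$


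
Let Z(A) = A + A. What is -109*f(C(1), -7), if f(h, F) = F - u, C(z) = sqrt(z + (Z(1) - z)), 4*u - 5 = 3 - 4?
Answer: 872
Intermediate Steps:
Z(A) = 2*A
u = 1 (u = 5/4 + (3 - 4)/4 = 5/4 + (1/4)*(-1) = 5/4 - 1/4 = 1)
C(z) = sqrt(2) (C(z) = sqrt(z + (2*1 - z)) = sqrt(z + (2 - z)) = sqrt(2))
f(h, F) = -1 + F (f(h, F) = F - 1*1 = F - 1 = -1 + F)
-109*f(C(1), -7) = -109*(-1 - 7) = -109*(-8) = 872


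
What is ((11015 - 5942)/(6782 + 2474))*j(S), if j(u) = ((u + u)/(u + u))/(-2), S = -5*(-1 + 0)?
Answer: -57/208 ≈ -0.27404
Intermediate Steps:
S = 5 (S = -5*(-1) = 5)
j(u) = -½ (j(u) = ((2*u)/((2*u)))*(-½) = ((2*u)*(1/(2*u)))*(-½) = 1*(-½) = -½)
((11015 - 5942)/(6782 + 2474))*j(S) = ((11015 - 5942)/(6782 + 2474))*(-½) = (5073/9256)*(-½) = (5073*(1/9256))*(-½) = (57/104)*(-½) = -57/208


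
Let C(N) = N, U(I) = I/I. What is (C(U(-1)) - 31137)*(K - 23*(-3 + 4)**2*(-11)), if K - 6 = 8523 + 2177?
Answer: -341219424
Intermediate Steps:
U(I) = 1
K = 10706 (K = 6 + (8523 + 2177) = 6 + 10700 = 10706)
(C(U(-1)) - 31137)*(K - 23*(-3 + 4)**2*(-11)) = (1 - 31137)*(10706 - 23*(-3 + 4)**2*(-11)) = -31136*(10706 - 23*1**2*(-11)) = -31136*(10706 - 23*1*(-11)) = -31136*(10706 - 23*(-11)) = -31136*(10706 + 253) = -31136*10959 = -341219424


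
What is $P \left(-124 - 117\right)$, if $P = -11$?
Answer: $2651$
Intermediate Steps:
$P \left(-124 - 117\right) = - 11 \left(-124 - 117\right) = \left(-11\right) \left(-241\right) = 2651$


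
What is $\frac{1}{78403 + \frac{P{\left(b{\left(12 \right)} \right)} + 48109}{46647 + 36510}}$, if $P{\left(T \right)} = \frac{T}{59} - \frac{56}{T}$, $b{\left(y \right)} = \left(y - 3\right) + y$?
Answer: $\frac{14718789}{1154005728851} \approx 1.2755 \cdot 10^{-5}$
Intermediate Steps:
$b{\left(y \right)} = -3 + 2 y$ ($b{\left(y \right)} = \left(-3 + y\right) + y = -3 + 2 y$)
$P{\left(T \right)} = - \frac{56}{T} + \frac{T}{59}$ ($P{\left(T \right)} = T \frac{1}{59} - \frac{56}{T} = \frac{T}{59} - \frac{56}{T} = - \frac{56}{T} + \frac{T}{59}$)
$\frac{1}{78403 + \frac{P{\left(b{\left(12 \right)} \right)} + 48109}{46647 + 36510}} = \frac{1}{78403 + \frac{\left(- \frac{56}{-3 + 2 \cdot 12} + \frac{-3 + 2 \cdot 12}{59}\right) + 48109}{46647 + 36510}} = \frac{1}{78403 + \frac{\left(- \frac{56}{-3 + 24} + \frac{-3 + 24}{59}\right) + 48109}{83157}} = \frac{1}{78403 + \left(\left(- \frac{56}{21} + \frac{1}{59} \cdot 21\right) + 48109\right) \frac{1}{83157}} = \frac{1}{78403 + \left(\left(\left(-56\right) \frac{1}{21} + \frac{21}{59}\right) + 48109\right) \frac{1}{83157}} = \frac{1}{78403 + \left(\left(- \frac{8}{3} + \frac{21}{59}\right) + 48109\right) \frac{1}{83157}} = \frac{1}{78403 + \left(- \frac{409}{177} + 48109\right) \frac{1}{83157}} = \frac{1}{78403 + \frac{8514884}{177} \cdot \frac{1}{83157}} = \frac{1}{78403 + \frac{8514884}{14718789}} = \frac{1}{\frac{1154005728851}{14718789}} = \frac{14718789}{1154005728851}$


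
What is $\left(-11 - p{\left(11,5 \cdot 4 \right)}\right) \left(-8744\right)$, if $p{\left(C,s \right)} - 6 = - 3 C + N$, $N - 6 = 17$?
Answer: $61208$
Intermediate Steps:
$N = 23$ ($N = 6 + 17 = 23$)
$p{\left(C,s \right)} = 29 - 3 C$ ($p{\left(C,s \right)} = 6 - \left(-23 + 3 C\right) = 29 - 3 C$)
$\left(-11 - p{\left(11,5 \cdot 4 \right)}\right) \left(-8744\right) = \left(-11 - \left(29 - 33\right)\right) \left(-8744\right) = \left(-11 - -4\right) \left(-8744\right) = \left(-11 + 4\right) \left(-8744\right) = \left(-7\right) \left(-8744\right) = 61208$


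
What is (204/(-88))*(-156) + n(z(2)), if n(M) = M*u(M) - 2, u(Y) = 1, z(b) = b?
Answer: 3978/11 ≈ 361.64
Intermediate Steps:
n(M) = -2 + M (n(M) = M*1 - 2 = M - 2 = -2 + M)
(204/(-88))*(-156) + n(z(2)) = (204/(-88))*(-156) + (-2 + 2) = (204*(-1/88))*(-156) + 0 = -51/22*(-156) + 0 = 3978/11 + 0 = 3978/11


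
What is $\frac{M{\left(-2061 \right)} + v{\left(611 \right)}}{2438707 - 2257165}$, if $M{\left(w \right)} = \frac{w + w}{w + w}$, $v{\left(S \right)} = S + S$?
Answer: $\frac{1223}{181542} \approx 0.0067367$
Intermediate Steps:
$v{\left(S \right)} = 2 S$
$M{\left(w \right)} = 1$ ($M{\left(w \right)} = \frac{2 w}{2 w} = 2 w \frac{1}{2 w} = 1$)
$\frac{M{\left(-2061 \right)} + v{\left(611 \right)}}{2438707 - 2257165} = \frac{1 + 2 \cdot 611}{2438707 - 2257165} = \frac{1 + 1222}{181542} = 1223 \cdot \frac{1}{181542} = \frac{1223}{181542}$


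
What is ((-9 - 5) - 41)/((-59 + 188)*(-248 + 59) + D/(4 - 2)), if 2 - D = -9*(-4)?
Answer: 5/2218 ≈ 0.0022543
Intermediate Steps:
D = -34 (D = 2 - (-9)*(-4) = 2 - 1*36 = 2 - 36 = -34)
((-9 - 5) - 41)/((-59 + 188)*(-248 + 59) + D/(4 - 2)) = ((-9 - 5) - 41)/((-59 + 188)*(-248 + 59) - 34/(4 - 2)) = (-14 - 41)/(129*(-189) - 34/2) = -55/(-24381 - 34*½) = -55/(-24381 - 17) = -55/(-24398) = -55*(-1/24398) = 5/2218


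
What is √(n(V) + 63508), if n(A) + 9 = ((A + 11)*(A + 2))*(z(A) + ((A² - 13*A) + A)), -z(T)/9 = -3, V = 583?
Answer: √115686434299 ≈ 3.4013e+5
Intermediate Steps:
z(T) = 27 (z(T) = -9*(-3) = 27)
n(A) = -9 + (2 + A)*(11 + A)*(27 + A² - 12*A) (n(A) = -9 + ((A + 11)*(A + 2))*(27 + ((A² - 13*A) + A)) = -9 + ((11 + A)*(2 + A))*(27 + (A² - 12*A)) = -9 + ((2 + A)*(11 + A))*(27 + A² - 12*A) = -9 + (2 + A)*(11 + A)*(27 + A² - 12*A))
√(n(V) + 63508) = √((585 + 583³ + 583⁴ - 107*583² + 87*583) + 63508) = √((585 + 198155287 + 115524532321 - 107*339889 + 50721) + 63508) = √((585 + 198155287 + 115524532321 - 36368123 + 50721) + 63508) = √(115686370791 + 63508) = √115686434299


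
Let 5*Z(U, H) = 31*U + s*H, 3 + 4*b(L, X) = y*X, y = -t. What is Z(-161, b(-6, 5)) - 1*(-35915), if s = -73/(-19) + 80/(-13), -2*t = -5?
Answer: 68999137/1976 ≈ 34919.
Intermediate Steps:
t = 5/2 (t = -½*(-5) = 5/2 ≈ 2.5000)
s = -571/247 (s = -73*(-1/19) + 80*(-1/13) = 73/19 - 80/13 = -571/247 ≈ -2.3117)
y = -5/2 (y = -1*5/2 = -5/2 ≈ -2.5000)
b(L, X) = -¾ - 5*X/8 (b(L, X) = -¾ + (-5*X/2)/4 = -¾ - 5*X/8)
Z(U, H) = -571*H/1235 + 31*U/5 (Z(U, H) = (31*U - 571*H/247)/5 = -571*H/1235 + 31*U/5)
Z(-161, b(-6, 5)) - 1*(-35915) = (-571*(-¾ - 5/8*5)/1235 + (31/5)*(-161)) - 1*(-35915) = (-571*(-¾ - 25/8)/1235 - 4991/5) + 35915 = (-571/1235*(-31/8) - 4991/5) + 35915 = (17701/9880 - 4991/5) + 35915 = -1968903/1976 + 35915 = 68999137/1976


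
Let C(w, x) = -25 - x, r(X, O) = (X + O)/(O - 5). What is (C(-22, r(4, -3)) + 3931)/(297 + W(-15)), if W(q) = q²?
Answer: 31249/4176 ≈ 7.4830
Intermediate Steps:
r(X, O) = (O + X)/(-5 + O)
(C(-22, r(4, -3)) + 3931)/(297 + W(-15)) = ((-25 - (-3 + 4)/(-5 - 3)) + 3931)/(297 + (-15)²) = ((-25 - 1/(-8)) + 3931)/(297 + 225) = ((-25 - (-1)/8) + 3931)/522 = ((-25 - 1*(-⅛)) + 3931)*(1/522) = ((-25 + ⅛) + 3931)*(1/522) = (-199/8 + 3931)*(1/522) = (31249/8)*(1/522) = 31249/4176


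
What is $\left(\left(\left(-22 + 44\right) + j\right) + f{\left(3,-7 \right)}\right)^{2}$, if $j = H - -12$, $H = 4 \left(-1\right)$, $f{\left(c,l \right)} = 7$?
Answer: $1369$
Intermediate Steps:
$H = -4$
$j = 8$ ($j = -4 - -12 = -4 + 12 = 8$)
$\left(\left(\left(-22 + 44\right) + j\right) + f{\left(3,-7 \right)}\right)^{2} = \left(\left(\left(-22 + 44\right) + 8\right) + 7\right)^{2} = \left(\left(22 + 8\right) + 7\right)^{2} = \left(30 + 7\right)^{2} = 37^{2} = 1369$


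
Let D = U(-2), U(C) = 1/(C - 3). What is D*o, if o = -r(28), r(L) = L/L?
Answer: ⅕ ≈ 0.20000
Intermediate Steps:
r(L) = 1
U(C) = 1/(-3 + C)
D = -⅕ (D = 1/(-3 - 2) = 1/(-5) = -⅕ ≈ -0.20000)
o = -1 (o = -1*1 = -1)
D*o = -⅕*(-1) = ⅕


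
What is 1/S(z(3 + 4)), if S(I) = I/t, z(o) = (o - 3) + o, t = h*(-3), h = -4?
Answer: 12/11 ≈ 1.0909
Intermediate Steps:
t = 12 (t = -4*(-3) = 12)
z(o) = -3 + 2*o (z(o) = (-3 + o) + o = -3 + 2*o)
S(I) = I/12
1/S(z(3 + 4)) = 1/((-3 + 2*(3 + 4))/12) = 1/((-3 + 2*7)/12) = 1/((-3 + 14)/12) = 1/((1/12)*11) = 1/(11/12) = 12/11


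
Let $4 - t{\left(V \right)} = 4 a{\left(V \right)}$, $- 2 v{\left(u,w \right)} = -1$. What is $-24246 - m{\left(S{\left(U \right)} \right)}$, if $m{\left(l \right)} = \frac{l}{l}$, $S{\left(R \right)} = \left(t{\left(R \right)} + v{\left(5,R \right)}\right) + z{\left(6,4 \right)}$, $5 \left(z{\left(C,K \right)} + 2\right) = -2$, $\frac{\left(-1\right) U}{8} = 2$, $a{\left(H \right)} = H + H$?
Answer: $-24247$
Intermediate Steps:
$a{\left(H \right)} = 2 H$
$U = -16$ ($U = \left(-8\right) 2 = -16$)
$v{\left(u,w \right)} = \frac{1}{2}$ ($v{\left(u,w \right)} = \left(- \frac{1}{2}\right) \left(-1\right) = \frac{1}{2}$)
$z{\left(C,K \right)} = - \frac{12}{5}$ ($z{\left(C,K \right)} = -2 + \frac{1}{5} \left(-2\right) = -2 - \frac{2}{5} = - \frac{12}{5}$)
$t{\left(V \right)} = 4 - 8 V$ ($t{\left(V \right)} = 4 - 4 \cdot 2 V = 4 - 8 V$)
$S{\left(R \right)} = \frac{21}{10} - 8 R$ ($S{\left(R \right)} = \left(\left(4 - 8 R\right) + \frac{1}{2}\right) - \frac{12}{5} = \left(\frac{9}{2} - 8 R\right) - \frac{12}{5} = \frac{21}{10} - 8 R$)
$m{\left(l \right)} = 1$
$-24246 - m{\left(S{\left(U \right)} \right)} = -24246 - 1 = -24247$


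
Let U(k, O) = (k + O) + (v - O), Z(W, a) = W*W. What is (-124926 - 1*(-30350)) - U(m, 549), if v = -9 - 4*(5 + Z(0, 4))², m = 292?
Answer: -94759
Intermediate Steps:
Z(W, a) = W²
v = -109 (v = -9 - 4*(5 + 0²)² = -9 - 4*(5 + 0)² = -9 - 4*5² = -9 - 4*25 = -9 - 100 = -109)
U(k, O) = -109 + k (U(k, O) = (k + O) + (-109 - O) = (O + k) + (-109 - O) = -109 + k)
(-124926 - 1*(-30350)) - U(m, 549) = (-124926 - 1*(-30350)) - (-109 + 292) = (-124926 + 30350) - 1*183 = -94576 - 183 = -94759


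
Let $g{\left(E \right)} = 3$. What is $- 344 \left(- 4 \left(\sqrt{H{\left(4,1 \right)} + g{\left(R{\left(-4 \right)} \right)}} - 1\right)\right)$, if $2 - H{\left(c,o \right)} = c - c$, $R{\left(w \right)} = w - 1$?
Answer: $-1376 + 1376 \sqrt{5} \approx 1700.8$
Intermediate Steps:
$R{\left(w \right)} = -1 + w$
$H{\left(c,o \right)} = 2$ ($H{\left(c,o \right)} = 2 - \left(c - c\right) = 2 - 0 = 2 + 0 = 2$)
$- 344 \left(- 4 \left(\sqrt{H{\left(4,1 \right)} + g{\left(R{\left(-4 \right)} \right)}} - 1\right)\right) = - 344 \left(- 4 \left(\sqrt{2 + 3} - 1\right)\right) = - 344 \left(- 4 \left(\sqrt{5} - 1\right)\right) = - 344 \left(- 4 \left(-1 + \sqrt{5}\right)\right) = - 344 \left(4 - 4 \sqrt{5}\right) = -1376 + 1376 \sqrt{5}$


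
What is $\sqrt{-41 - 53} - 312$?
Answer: $-312 + i \sqrt{94} \approx -312.0 + 9.6954 i$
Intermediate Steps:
$\sqrt{-41 - 53} - 312 = \sqrt{-94} - 312 = i \sqrt{94} - 312 = -312 + i \sqrt{94}$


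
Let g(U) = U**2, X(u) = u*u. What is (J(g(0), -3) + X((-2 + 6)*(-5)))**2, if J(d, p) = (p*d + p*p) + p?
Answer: 164836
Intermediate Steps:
X(u) = u**2
J(d, p) = p + p**2 + d*p (J(d, p) = (d*p + p**2) + p = (p**2 + d*p) + p = p + p**2 + d*p)
(J(g(0), -3) + X((-2 + 6)*(-5)))**2 = (-3*(1 + 0**2 - 3) + ((-2 + 6)*(-5))**2)**2 = (-3*(1 + 0 - 3) + (4*(-5))**2)**2 = (-3*(-2) + (-20)**2)**2 = (6 + 400)**2 = 406**2 = 164836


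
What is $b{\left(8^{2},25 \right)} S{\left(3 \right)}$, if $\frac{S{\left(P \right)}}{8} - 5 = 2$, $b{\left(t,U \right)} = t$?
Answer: $3584$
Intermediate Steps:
$S{\left(P \right)} = 56$ ($S{\left(P \right)} = 40 + 8 \cdot 2 = 40 + 16 = 56$)
$b{\left(8^{2},25 \right)} S{\left(3 \right)} = 8^{2} \cdot 56 = 64 \cdot 56 = 3584$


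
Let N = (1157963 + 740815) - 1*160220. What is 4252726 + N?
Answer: 5991284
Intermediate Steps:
N = 1738558 (N = 1898778 - 160220 = 1738558)
4252726 + N = 4252726 + 1738558 = 5991284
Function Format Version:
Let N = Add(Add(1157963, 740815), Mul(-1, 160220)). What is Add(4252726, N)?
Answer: 5991284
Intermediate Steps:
N = 1738558 (N = Add(1898778, -160220) = 1738558)
Add(4252726, N) = Add(4252726, 1738558) = 5991284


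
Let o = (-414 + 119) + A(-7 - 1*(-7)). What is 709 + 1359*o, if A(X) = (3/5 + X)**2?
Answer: -9992669/25 ≈ -3.9971e+5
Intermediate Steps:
A(X) = (3/5 + X)**2 (A(X) = (3*(1/5) + X)**2 = (3/5 + X)**2)
o = -7366/25 (o = (-414 + 119) + (3 + 5*(-7 - 1*(-7)))**2/25 = -295 + (3 + 5*(-7 + 7))**2/25 = -295 + (3 + 5*0)**2/25 = -295 + (3 + 0)**2/25 = -295 + (1/25)*3**2 = -295 + (1/25)*9 = -295 + 9/25 = -7366/25 ≈ -294.64)
709 + 1359*o = 709 + 1359*(-7366/25) = 709 - 10010394/25 = -9992669/25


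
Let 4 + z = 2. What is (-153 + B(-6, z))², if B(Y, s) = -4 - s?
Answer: 24025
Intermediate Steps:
z = -2 (z = -4 + 2 = -2)
(-153 + B(-6, z))² = (-153 + (-4 - 1*(-2)))² = (-153 + (-4 + 2))² = (-153 - 2)² = (-155)² = 24025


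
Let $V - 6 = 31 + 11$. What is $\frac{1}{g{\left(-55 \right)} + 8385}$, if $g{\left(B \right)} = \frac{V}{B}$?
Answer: $\frac{55}{461127} \approx 0.00011927$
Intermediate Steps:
$V = 48$ ($V = 6 + \left(31 + 11\right) = 6 + 42 = 48$)
$g{\left(B \right)} = \frac{48}{B}$
$\frac{1}{g{\left(-55 \right)} + 8385} = \frac{1}{\frac{48}{-55} + 8385} = \frac{1}{48 \left(- \frac{1}{55}\right) + 8385} = \frac{1}{- \frac{48}{55} + 8385} = \frac{1}{\frac{461127}{55}} = \frac{55}{461127}$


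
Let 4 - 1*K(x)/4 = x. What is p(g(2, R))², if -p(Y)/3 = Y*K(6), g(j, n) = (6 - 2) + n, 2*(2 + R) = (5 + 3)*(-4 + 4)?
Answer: 2304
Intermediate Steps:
R = -2 (R = -2 + ((5 + 3)*(-4 + 4))/2 = -2 + (8*0)/2 = -2 + (½)*0 = -2 + 0 = -2)
K(x) = 16 - 4*x
g(j, n) = 4 + n
p(Y) = 24*Y (p(Y) = -3*Y*(16 - 4*6) = -3*Y*(16 - 24) = -3*Y*(-8) = -(-24)*Y = 24*Y)
p(g(2, R))² = (24*(4 - 2))² = (24*2)² = 48² = 2304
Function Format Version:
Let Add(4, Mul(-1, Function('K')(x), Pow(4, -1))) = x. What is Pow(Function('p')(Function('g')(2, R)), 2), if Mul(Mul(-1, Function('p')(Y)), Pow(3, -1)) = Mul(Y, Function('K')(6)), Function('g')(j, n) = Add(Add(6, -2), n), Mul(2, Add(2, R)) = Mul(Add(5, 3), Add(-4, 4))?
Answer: 2304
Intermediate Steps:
R = -2 (R = Add(-2, Mul(Rational(1, 2), Mul(Add(5, 3), Add(-4, 4)))) = Add(-2, Mul(Rational(1, 2), Mul(8, 0))) = Add(-2, Mul(Rational(1, 2), 0)) = Add(-2, 0) = -2)
Function('K')(x) = Add(16, Mul(-4, x))
Function('g')(j, n) = Add(4, n)
Function('p')(Y) = Mul(24, Y) (Function('p')(Y) = Mul(-3, Mul(Y, Add(16, Mul(-4, 6)))) = Mul(-3, Mul(Y, Add(16, -24))) = Mul(-3, Mul(Y, -8)) = Mul(-3, Mul(-8, Y)) = Mul(24, Y))
Pow(Function('p')(Function('g')(2, R)), 2) = Pow(Mul(24, Add(4, -2)), 2) = Pow(Mul(24, 2), 2) = Pow(48, 2) = 2304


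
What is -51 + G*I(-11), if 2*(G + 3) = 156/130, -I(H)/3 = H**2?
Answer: 4101/5 ≈ 820.20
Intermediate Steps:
I(H) = -3*H**2
G = -12/5 (G = -3 + (156/130)/2 = -3 + (156*(1/130))/2 = -3 + (1/2)*(6/5) = -3 + 3/5 = -12/5 ≈ -2.4000)
-51 + G*I(-11) = -51 - (-36)*(-11)**2/5 = -51 - (-36)*121/5 = -51 - 12/5*(-363) = -51 + 4356/5 = 4101/5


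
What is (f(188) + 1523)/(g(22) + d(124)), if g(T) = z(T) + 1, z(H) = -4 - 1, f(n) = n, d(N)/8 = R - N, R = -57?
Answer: -1711/1452 ≈ -1.1784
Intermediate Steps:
d(N) = -456 - 8*N (d(N) = 8*(-57 - N) = -456 - 8*N)
z(H) = -5
g(T) = -4 (g(T) = -5 + 1 = -4)
(f(188) + 1523)/(g(22) + d(124)) = (188 + 1523)/(-4 + (-456 - 8*124)) = 1711/(-4 + (-456 - 992)) = 1711/(-4 - 1448) = 1711/(-1452) = 1711*(-1/1452) = -1711/1452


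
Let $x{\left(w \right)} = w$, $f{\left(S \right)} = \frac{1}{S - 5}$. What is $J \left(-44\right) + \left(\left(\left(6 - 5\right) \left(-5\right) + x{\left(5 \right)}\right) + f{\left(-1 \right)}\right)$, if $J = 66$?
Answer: $- \frac{17425}{6} \approx -2904.2$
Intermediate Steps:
$f{\left(S \right)} = \frac{1}{-5 + S}$
$J \left(-44\right) + \left(\left(\left(6 - 5\right) \left(-5\right) + x{\left(5 \right)}\right) + f{\left(-1 \right)}\right) = 66 \left(-44\right) + \left(\left(\left(6 - 5\right) \left(-5\right) + 5\right) + \frac{1}{-5 - 1}\right) = -2904 + \left(\left(1 \left(-5\right) + 5\right) + \frac{1}{-6}\right) = -2904 + \left(\left(-5 + 5\right) - \frac{1}{6}\right) = -2904 + \left(0 - \frac{1}{6}\right) = -2904 - \frac{1}{6} = - \frac{17425}{6}$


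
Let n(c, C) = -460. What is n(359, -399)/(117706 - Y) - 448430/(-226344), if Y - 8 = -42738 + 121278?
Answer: 4363875925/2215794588 ≈ 1.9694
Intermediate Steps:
Y = 78548 (Y = 8 + (-42738 + 121278) = 8 + 78540 = 78548)
n(359, -399)/(117706 - Y) - 448430/(-226344) = -460/(117706 - 1*78548) - 448430/(-226344) = -460/(117706 - 78548) - 448430*(-1/226344) = -460/39158 + 224215/113172 = -460*1/39158 + 224215/113172 = -230/19579 + 224215/113172 = 4363875925/2215794588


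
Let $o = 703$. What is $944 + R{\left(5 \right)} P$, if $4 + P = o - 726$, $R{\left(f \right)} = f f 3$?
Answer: $-1081$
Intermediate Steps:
$R{\left(f \right)} = 3 f^{2}$ ($R{\left(f \right)} = f^{2} \cdot 3 = 3 f^{2}$)
$P = -27$ ($P = -4 + \left(703 - 726\right) = -4 - 23 = -27$)
$944 + R{\left(5 \right)} P = 944 + 3 \cdot 5^{2} \left(-27\right) = 944 + 3 \cdot 25 \left(-27\right) = 944 + 75 \left(-27\right) = 944 - 2025 = -1081$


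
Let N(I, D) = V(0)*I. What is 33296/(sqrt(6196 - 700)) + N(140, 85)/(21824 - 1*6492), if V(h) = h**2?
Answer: 8324*sqrt(1374)/687 ≈ 449.13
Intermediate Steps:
N(I, D) = 0 (N(I, D) = 0**2*I = 0*I = 0)
33296/(sqrt(6196 - 700)) + N(140, 85)/(21824 - 1*6492) = 33296/(sqrt(6196 - 700)) + 0/(21824 - 1*6492) = 33296/(sqrt(5496)) + 0/(21824 - 6492) = 33296/((2*sqrt(1374))) + 0/15332 = 33296*(sqrt(1374)/2748) + 0*(1/15332) = 8324*sqrt(1374)/687 + 0 = 8324*sqrt(1374)/687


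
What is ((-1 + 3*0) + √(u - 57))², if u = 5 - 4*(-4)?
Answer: (1 - 6*I)² ≈ -35.0 - 12.0*I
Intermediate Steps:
u = 21 (u = 5 + 16 = 21)
((-1 + 3*0) + √(u - 57))² = ((-1 + 3*0) + √(21 - 57))² = ((-1 + 0) + √(-36))² = (-1 + 6*I)²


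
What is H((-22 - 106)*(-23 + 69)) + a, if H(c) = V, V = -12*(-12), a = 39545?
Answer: 39689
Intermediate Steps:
V = 144
H(c) = 144
H((-22 - 106)*(-23 + 69)) + a = 144 + 39545 = 39689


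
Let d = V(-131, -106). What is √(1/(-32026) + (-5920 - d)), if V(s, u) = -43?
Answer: I*√6027831332878/32026 ≈ 76.662*I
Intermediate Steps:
d = -43
√(1/(-32026) + (-5920 - d)) = √(1/(-32026) + (-5920 - 1*(-43))) = √(-1/32026 + (-5920 + 43)) = √(-1/32026 - 5877) = √(-188216803/32026) = I*√6027831332878/32026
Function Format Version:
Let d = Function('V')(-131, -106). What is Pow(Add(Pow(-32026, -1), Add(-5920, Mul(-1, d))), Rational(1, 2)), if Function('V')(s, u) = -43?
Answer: Mul(Rational(1, 32026), I, Pow(6027831332878, Rational(1, 2))) ≈ Mul(76.662, I)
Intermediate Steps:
d = -43
Pow(Add(Pow(-32026, -1), Add(-5920, Mul(-1, d))), Rational(1, 2)) = Pow(Add(Pow(-32026, -1), Add(-5920, Mul(-1, -43))), Rational(1, 2)) = Pow(Add(Rational(-1, 32026), Add(-5920, 43)), Rational(1, 2)) = Pow(Add(Rational(-1, 32026), -5877), Rational(1, 2)) = Pow(Rational(-188216803, 32026), Rational(1, 2)) = Mul(Rational(1, 32026), I, Pow(6027831332878, Rational(1, 2)))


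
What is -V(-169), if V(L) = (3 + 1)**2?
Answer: -16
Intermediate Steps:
V(L) = 16 (V(L) = 4**2 = 16)
-V(-169) = -1*16 = -16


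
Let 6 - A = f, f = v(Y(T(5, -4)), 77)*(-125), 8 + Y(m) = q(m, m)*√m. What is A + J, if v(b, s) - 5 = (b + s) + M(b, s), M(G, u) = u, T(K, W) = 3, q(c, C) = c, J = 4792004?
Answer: 4810885 + 375*√3 ≈ 4.8115e+6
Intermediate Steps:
Y(m) = -8 + m^(3/2) (Y(m) = -8 + m*√m = -8 + m^(3/2))
v(b, s) = 5 + b + 2*s (v(b, s) = 5 + ((b + s) + s) = 5 + (b + 2*s) = 5 + b + 2*s)
f = -18875 - 375*√3 (f = (5 + (-8 + 3^(3/2)) + 2*77)*(-125) = (5 + (-8 + 3*√3) + 154)*(-125) = (151 + 3*√3)*(-125) = -18875 - 375*√3 ≈ -19525.)
A = 18881 + 375*√3 (A = 6 - (-18875 - 375*√3) = 6 + (18875 + 375*√3) = 18881 + 375*√3 ≈ 19531.)
A + J = (18881 + 375*√3) + 4792004 = 4810885 + 375*√3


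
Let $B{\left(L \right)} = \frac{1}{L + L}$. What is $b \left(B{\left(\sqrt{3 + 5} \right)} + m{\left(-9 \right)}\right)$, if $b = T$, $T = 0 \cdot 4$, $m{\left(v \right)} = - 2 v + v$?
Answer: $0$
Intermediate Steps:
$m{\left(v \right)} = - v$
$B{\left(L \right)} = \frac{1}{2 L}$
$T = 0$
$b = 0$
$b \left(B{\left(\sqrt{3 + 5} \right)} + m{\left(-9 \right)}\right) = 0 \left(\frac{1}{2 \sqrt{3 + 5}} - -9\right) = 0 \left(\frac{1}{2 \sqrt{8}} + 9\right) = 0 \left(\frac{1}{2 \cdot 2 \sqrt{2}} + 9\right) = 0 \left(\frac{\frac{1}{4} \sqrt{2}}{2} + 9\right) = 0 \left(\frac{\sqrt{2}}{8} + 9\right) = 0 \left(9 + \frac{\sqrt{2}}{8}\right) = 0$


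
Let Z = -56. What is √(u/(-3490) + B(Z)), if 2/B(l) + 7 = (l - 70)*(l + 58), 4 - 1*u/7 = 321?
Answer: √513186767310/903910 ≈ 0.79252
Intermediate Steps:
u = -2219 (u = 28 - 7*321 = 28 - 2247 = -2219)
B(l) = 2/(-7 + (-70 + l)*(58 + l)) (B(l) = 2/(-7 + (l - 70)*(l + 58)) = 2/(-7 + (-70 + l)*(58 + l)))
√(u/(-3490) + B(Z)) = √(-2219/(-3490) + 2/(-4067 + (-56)² - 12*(-56))) = √(-2219*(-1/3490) + 2/(-4067 + 3136 + 672)) = √(2219/3490 + 2/(-259)) = √(2219/3490 + 2*(-1/259)) = √(2219/3490 - 2/259) = √(567741/903910) = √513186767310/903910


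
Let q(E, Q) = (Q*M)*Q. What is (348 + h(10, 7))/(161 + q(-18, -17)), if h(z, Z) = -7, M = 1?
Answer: 341/450 ≈ 0.75778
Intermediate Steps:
q(E, Q) = Q**2 (q(E, Q) = (Q*1)*Q = Q*Q = Q**2)
(348 + h(10, 7))/(161 + q(-18, -17)) = (348 - 7)/(161 + (-17)**2) = 341/(161 + 289) = 341/450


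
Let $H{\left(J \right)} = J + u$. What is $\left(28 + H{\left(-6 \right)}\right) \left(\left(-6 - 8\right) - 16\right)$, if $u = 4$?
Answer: $-780$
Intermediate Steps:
$H{\left(J \right)} = 4 + J$ ($H{\left(J \right)} = J + 4 = 4 + J$)
$\left(28 + H{\left(-6 \right)}\right) \left(\left(-6 - 8\right) - 16\right) = \left(28 + \left(4 - 6\right)\right) \left(\left(-6 - 8\right) - 16\right) = \left(28 - 2\right) \left(-14 - 16\right) = 26 \left(-30\right) = -780$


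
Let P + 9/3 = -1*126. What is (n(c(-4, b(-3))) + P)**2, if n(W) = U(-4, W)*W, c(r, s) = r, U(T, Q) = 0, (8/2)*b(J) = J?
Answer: 16641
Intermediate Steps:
b(J) = J/4
P = -129 (P = -3 - 1*126 = -3 - 126 = -129)
n(W) = 0 (n(W) = 0*W = 0)
(n(c(-4, b(-3))) + P)**2 = (0 - 129)**2 = (-129)**2 = 16641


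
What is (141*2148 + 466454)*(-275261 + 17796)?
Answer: -198073488730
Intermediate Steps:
(141*2148 + 466454)*(-275261 + 17796) = (302868 + 466454)*(-257465) = 769322*(-257465) = -198073488730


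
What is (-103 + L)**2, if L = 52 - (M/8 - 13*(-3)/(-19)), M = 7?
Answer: 57350329/23104 ≈ 2482.3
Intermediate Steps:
L = 8083/152 (L = 52 - (7/8 - 13*(-3)/(-19)) = 52 - (7*(1/8) + 39*(-1/19)) = 52 - (7/8 - 39/19) = 52 - 1*(-179/152) = 52 + 179/152 = 8083/152 ≈ 53.178)
(-103 + L)**2 = (-103 + 8083/152)**2 = (-7573/152)**2 = 57350329/23104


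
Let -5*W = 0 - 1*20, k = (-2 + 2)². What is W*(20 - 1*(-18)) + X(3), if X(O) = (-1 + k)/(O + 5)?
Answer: 1215/8 ≈ 151.88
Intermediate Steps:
k = 0 (k = 0² = 0)
X(O) = -1/(5 + O) (X(O) = (-1 + 0)/(O + 5) = -1/(5 + O))
W = 4 (W = -(0 - 1*20)/5 = -(0 - 20)/5 = -⅕*(-20) = 4)
W*(20 - 1*(-18)) + X(3) = 4*(20 - 1*(-18)) - 1/(5 + 3) = 4*(20 + 18) - 1/8 = 4*38 - 1*⅛ = 152 - ⅛ = 1215/8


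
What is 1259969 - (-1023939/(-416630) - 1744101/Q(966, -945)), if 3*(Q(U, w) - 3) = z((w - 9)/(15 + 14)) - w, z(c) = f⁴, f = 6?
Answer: 6573859003298/5207875 ≈ 1.2623e+6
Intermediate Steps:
z(c) = 1296 (z(c) = 6⁴ = 1296)
Q(U, w) = 435 - w/3 (Q(U, w) = 3 + (1296 - w)/3 = 3 + (432 - w/3) = 435 - w/3)
1259969 - (-1023939/(-416630) - 1744101/Q(966, -945)) = 1259969 - (-1023939/(-416630) - 1744101/(435 - ⅓*(-945))) = 1259969 - (-1023939*(-1/416630) - 1744101/(435 + 315)) = 1259969 - (1023939/416630 - 1744101/750) = 1259969 - (1023939/416630 - 1744101*1/750) = 1259969 - (1023939/416630 - 581367/250) = 1259969 - 1*(-12097947423/5207875) = 1259969 + 12097947423/5207875 = 6573859003298/5207875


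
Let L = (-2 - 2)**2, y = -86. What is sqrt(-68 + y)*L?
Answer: 16*I*sqrt(154) ≈ 198.55*I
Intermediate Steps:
L = 16 (L = (-4)**2 = 16)
sqrt(-68 + y)*L = sqrt(-68 - 86)*16 = sqrt(-154)*16 = (I*sqrt(154))*16 = 16*I*sqrt(154)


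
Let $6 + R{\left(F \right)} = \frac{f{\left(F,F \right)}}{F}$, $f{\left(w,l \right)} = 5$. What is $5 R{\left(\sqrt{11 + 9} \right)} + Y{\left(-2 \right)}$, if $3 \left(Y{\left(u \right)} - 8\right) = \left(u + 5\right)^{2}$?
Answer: $-19 + \frac{5 \sqrt{5}}{2} \approx -13.41$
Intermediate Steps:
$R{\left(F \right)} = -6 + \frac{5}{F}$
$Y{\left(u \right)} = 8 + \frac{\left(5 + u\right)^{2}}{3}$ ($Y{\left(u \right)} = 8 + \frac{\left(u + 5\right)^{2}}{3} = 8 + \frac{\left(5 + u\right)^{2}}{3}$)
$5 R{\left(\sqrt{11 + 9} \right)} + Y{\left(-2 \right)} = 5 \left(-6 + \frac{5}{\sqrt{11 + 9}}\right) + \left(8 + \frac{\left(5 - 2\right)^{2}}{3}\right) = 5 \left(-6 + \frac{5}{\sqrt{20}}\right) + \left(8 + \frac{3^{2}}{3}\right) = 5 \left(-6 + \frac{5}{2 \sqrt{5}}\right) + \left(8 + \frac{1}{3} \cdot 9\right) = 5 \left(-6 + 5 \frac{\sqrt{5}}{10}\right) + \left(8 + 3\right) = 5 \left(-6 + \frac{\sqrt{5}}{2}\right) + 11 = \left(-30 + \frac{5 \sqrt{5}}{2}\right) + 11 = -19 + \frac{5 \sqrt{5}}{2}$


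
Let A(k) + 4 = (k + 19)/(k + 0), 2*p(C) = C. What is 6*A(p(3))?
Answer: 58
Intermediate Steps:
p(C) = C/2
A(k) = -4 + (19 + k)/k (A(k) = -4 + (k + 19)/(k + 0) = -4 + (19 + k)/k)
6*A(p(3)) = 6*(-3 + 19/(((½)*3))) = 6*(-3 + 19/(3/2)) = 6*(-3 + 19*(⅔)) = 6*(-3 + 38/3) = 6*(29/3) = 58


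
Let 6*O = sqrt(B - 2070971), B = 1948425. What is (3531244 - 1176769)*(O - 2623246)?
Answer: -6176367125850 + 784825*I*sqrt(122546)/2 ≈ -6.1764e+12 + 1.3737e+8*I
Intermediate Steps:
O = I*sqrt(122546)/6 (O = sqrt(1948425 - 2070971)/6 = sqrt(-122546)/6 = (I*sqrt(122546))/6 = I*sqrt(122546)/6 ≈ 58.344*I)
(3531244 - 1176769)*(O - 2623246) = (3531244 - 1176769)*(I*sqrt(122546)/6 - 2623246) = 2354475*(-2623246 + I*sqrt(122546)/6) = -6176367125850 + 784825*I*sqrt(122546)/2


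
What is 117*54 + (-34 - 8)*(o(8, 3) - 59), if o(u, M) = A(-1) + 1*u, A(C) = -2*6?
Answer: 8964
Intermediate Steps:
A(C) = -12
o(u, M) = -12 + u (o(u, M) = -12 + 1*u = -12 + u)
117*54 + (-34 - 8)*(o(8, 3) - 59) = 117*54 + (-34 - 8)*((-12 + 8) - 59) = 6318 - 42*(-4 - 59) = 6318 - 42*(-63) = 6318 + 2646 = 8964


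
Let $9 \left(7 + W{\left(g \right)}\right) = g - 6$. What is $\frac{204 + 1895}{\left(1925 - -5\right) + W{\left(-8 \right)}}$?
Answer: $\frac{18891}{17293} \approx 1.0924$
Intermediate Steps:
$W{\left(g \right)} = - \frac{23}{3} + \frac{g}{9}$ ($W{\left(g \right)} = -7 + \frac{g - 6}{9} = -7 + \frac{-6 + g}{9} = -7 + \left(- \frac{2}{3} + \frac{g}{9}\right) = - \frac{23}{3} + \frac{g}{9}$)
$\frac{204 + 1895}{\left(1925 - -5\right) + W{\left(-8 \right)}} = \frac{204 + 1895}{\left(1925 - -5\right) + \left(- \frac{23}{3} + \frac{1}{9} \left(-8\right)\right)} = \frac{2099}{\left(1925 + 5\right) - \frac{77}{9}} = \frac{2099}{1930 - \frac{77}{9}} = \frac{2099}{\frac{17293}{9}} = 2099 \cdot \frac{9}{17293} = \frac{18891}{17293}$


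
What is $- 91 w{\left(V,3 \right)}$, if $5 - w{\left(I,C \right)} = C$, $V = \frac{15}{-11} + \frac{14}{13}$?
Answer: $-182$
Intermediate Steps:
$V = - \frac{41}{143}$ ($V = 15 \left(- \frac{1}{11}\right) + 14 \cdot \frac{1}{13} = - \frac{15}{11} + \frac{14}{13} = - \frac{41}{143} \approx -0.28671$)
$w{\left(I,C \right)} = 5 - C$
$- 91 w{\left(V,3 \right)} = - 91 \left(5 - 3\right) = \left(-91\right) 2 = -182$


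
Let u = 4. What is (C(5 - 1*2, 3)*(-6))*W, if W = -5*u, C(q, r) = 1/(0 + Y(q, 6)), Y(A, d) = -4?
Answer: -30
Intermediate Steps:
C(q, r) = -1/4 (C(q, r) = 1/(0 - 4) = 1/(-4) = -1/4)
W = -20 (W = -5*4 = -20)
(C(5 - 1*2, 3)*(-6))*W = -1/4*(-6)*(-20) = (3/2)*(-20) = -30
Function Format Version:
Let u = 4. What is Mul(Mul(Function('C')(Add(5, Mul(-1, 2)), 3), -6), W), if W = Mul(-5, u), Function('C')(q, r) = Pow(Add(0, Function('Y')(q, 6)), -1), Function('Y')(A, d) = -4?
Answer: -30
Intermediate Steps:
Function('C')(q, r) = Rational(-1, 4) (Function('C')(q, r) = Pow(Add(0, -4), -1) = Pow(-4, -1) = Rational(-1, 4))
W = -20 (W = Mul(-5, 4) = -20)
Mul(Mul(Function('C')(Add(5, Mul(-1, 2)), 3), -6), W) = Mul(Mul(Rational(-1, 4), -6), -20) = Mul(Rational(3, 2), -20) = -30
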